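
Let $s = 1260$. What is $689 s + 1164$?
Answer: $869304$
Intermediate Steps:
$689 s + 1164 = 689 \cdot 1260 + 1164 = 868140 + 1164 = 869304$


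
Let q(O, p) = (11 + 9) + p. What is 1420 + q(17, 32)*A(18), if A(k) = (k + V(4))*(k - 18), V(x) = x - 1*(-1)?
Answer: 1420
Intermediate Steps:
q(O, p) = 20 + p
V(x) = 1 + x (V(x) = x + 1 = 1 + x)
A(k) = (-18 + k)*(5 + k) (A(k) = (k + (1 + 4))*(k - 18) = (k + 5)*(-18 + k) = (5 + k)*(-18 + k) = (-18 + k)*(5 + k))
1420 + q(17, 32)*A(18) = 1420 + (20 + 32)*(-90 + 18² - 13*18) = 1420 + 52*(-90 + 324 - 234) = 1420 + 52*0 = 1420 + 0 = 1420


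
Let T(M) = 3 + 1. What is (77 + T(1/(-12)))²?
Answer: 6561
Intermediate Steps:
T(M) = 4
(77 + T(1/(-12)))² = (77 + 4)² = 81² = 6561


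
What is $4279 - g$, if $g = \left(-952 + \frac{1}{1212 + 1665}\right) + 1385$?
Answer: $\frac{11064941}{2877} \approx 3846.0$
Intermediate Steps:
$g = \frac{1245742}{2877}$ ($g = \left(-952 + \frac{1}{2877}\right) + 1385 = - \frac{2738903}{2877} + 1385 = \frac{1245742}{2877} \approx 433.0$)
$4279 - g = 4279 - \frac{1245742}{2877} = \frac{11064941}{2877}$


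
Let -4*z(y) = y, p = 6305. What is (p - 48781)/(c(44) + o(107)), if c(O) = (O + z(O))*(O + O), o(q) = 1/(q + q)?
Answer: -9089864/621457 ≈ -14.627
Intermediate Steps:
z(y) = -y/4
o(q) = 1/(2*q)
c(O) = 3*O²/2 (c(O) = (O - O/4)*(O + O) = (3*O/4)*(2*O) = 3*O²/2)
(p - 48781)/(c(44) + o(107)) = (6305 - 48781)/((3/2)*44² + (½)/107) = -42476/((3/2)*1936 + (½)*(1/107)) = -42476/(2904 + 1/214) = -42476/621457/214 = -42476*214/621457 = -9089864/621457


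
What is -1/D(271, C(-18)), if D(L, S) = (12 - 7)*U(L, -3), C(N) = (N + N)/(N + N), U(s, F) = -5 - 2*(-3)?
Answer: -⅕ ≈ -0.20000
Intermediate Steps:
U(s, F) = 1 (U(s, F) = -5 - 1*(-6) = -5 + 6 = 1)
C(N) = 1 (C(N) = (2*N)/((2*N)) = (2*N)*(1/(2*N)) = 1)
D(L, S) = 5 (D(L, S) = (12 - 7)*1 = 5*1 = 5)
-1/D(271, C(-18)) = -1/5 = -1*⅕ = -⅕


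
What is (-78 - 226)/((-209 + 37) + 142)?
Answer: 152/15 ≈ 10.133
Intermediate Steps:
(-78 - 226)/((-209 + 37) + 142) = -304/(-172 + 142) = -304/(-30) = -304*(-1/30) = 152/15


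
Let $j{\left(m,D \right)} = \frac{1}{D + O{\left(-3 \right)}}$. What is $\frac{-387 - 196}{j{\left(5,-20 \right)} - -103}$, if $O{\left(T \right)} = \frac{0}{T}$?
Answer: $- \frac{11660}{2059} \approx -5.6629$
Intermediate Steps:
$O{\left(T \right)} = 0$
$j{\left(m,D \right)} = \frac{1}{D}$ ($j{\left(m,D \right)} = \frac{1}{D + 0} = \frac{1}{D}$)
$\frac{-387 - 196}{j{\left(5,-20 \right)} - -103} = \frac{-387 - 196}{\frac{1}{-20} - -103} = - \frac{583}{- \frac{1}{20} + 103} = - \frac{583}{\frac{2059}{20}} = \left(-583\right) \frac{20}{2059} = - \frac{11660}{2059}$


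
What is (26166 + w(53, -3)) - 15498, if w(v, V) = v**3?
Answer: 159545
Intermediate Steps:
(26166 + w(53, -3)) - 15498 = (26166 + 53**3) - 15498 = (26166 + 148877) - 15498 = 175043 - 15498 = 159545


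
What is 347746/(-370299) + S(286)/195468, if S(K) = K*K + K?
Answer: -22941595/44189014 ≈ -0.51917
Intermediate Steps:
S(K) = K + K**2 (S(K) = K**2 + K = K + K**2)
347746/(-370299) + S(286)/195468 = 347746/(-370299) + (286*(1 + 286))/195468 = 347746*(-1/370299) + (286*287)*(1/195468) = -347746/370299 + 82082*(1/195468) = -347746/370299 + 451/1074 = -22941595/44189014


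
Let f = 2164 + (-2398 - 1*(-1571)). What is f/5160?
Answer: 1337/5160 ≈ 0.25911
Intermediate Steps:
f = 1337 (f = 2164 + (-2398 + 1571) = 2164 - 827 = 1337)
f/5160 = 1337/5160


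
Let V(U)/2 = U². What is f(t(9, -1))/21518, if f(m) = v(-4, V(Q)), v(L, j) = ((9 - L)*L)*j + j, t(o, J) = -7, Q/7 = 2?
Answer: -1428/1537 ≈ -0.92908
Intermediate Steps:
Q = 14 (Q = 7*2 = 14)
V(U) = 2*U²
v(L, j) = j + L*j*(9 - L) (v(L, j) = (L*(9 - L))*j + j = L*j*(9 - L) + j = j + L*j*(9 - L))
f(m) = -19992 (f(m) = (2*14²)*(1 - 1*(-4)² + 9*(-4)) = (2*196)*(1 - 1*16 - 36) = 392*(1 - 16 - 36) = 392*(-51) = -19992)
f(t(9, -1))/21518 = -19992/21518 = -19992*1/21518 = -1428/1537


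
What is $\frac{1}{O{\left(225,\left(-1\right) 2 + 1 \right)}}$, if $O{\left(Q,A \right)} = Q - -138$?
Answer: $\frac{1}{363} \approx 0.0027548$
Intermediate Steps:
$O{\left(Q,A \right)} = 138 + Q$ ($O{\left(Q,A \right)} = Q + 138 = 138 + Q$)
$\frac{1}{O{\left(225,\left(-1\right) 2 + 1 \right)}} = \frac{1}{138 + 225} = \frac{1}{363}$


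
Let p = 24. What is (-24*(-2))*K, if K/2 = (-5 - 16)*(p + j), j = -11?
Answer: -26208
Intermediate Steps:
K = -546 (K = 2*((-5 - 16)*(24 - 11)) = 2*(-21*13) = 2*(-273) = -546)
(-24*(-2))*K = -24*(-2)*(-546) = 48*(-546) = -26208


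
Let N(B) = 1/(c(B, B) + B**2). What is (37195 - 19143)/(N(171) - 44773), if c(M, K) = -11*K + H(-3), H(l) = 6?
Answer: -494011032/1225257917 ≈ -0.40319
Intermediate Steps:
c(M, K) = 6 - 11*K (c(M, K) = -11*K + 6 = 6 - 11*K)
N(B) = 1/(6 + B**2 - 11*B) (N(B) = 1/((6 - 11*B) + B**2) = 1/(6 + B**2 - 11*B))
(37195 - 19143)/(N(171) - 44773) = (37195 - 19143)/(1/(6 + 171**2 - 11*171) - 44773) = 18052/(1/(6 + 29241 - 1881) - 44773) = 18052/(1/27366 - 44773) = 18052/(-1225257917/27366) = 18052*(-27366/1225257917) = -494011032/1225257917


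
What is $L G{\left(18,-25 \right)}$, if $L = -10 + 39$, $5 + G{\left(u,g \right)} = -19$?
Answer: $-696$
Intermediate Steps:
$G{\left(u,g \right)} = -24$ ($G{\left(u,g \right)} = -5 - 19 = -24$)
$L = 29$
$L G{\left(18,-25 \right)} = 29 \left(-24\right) = -696$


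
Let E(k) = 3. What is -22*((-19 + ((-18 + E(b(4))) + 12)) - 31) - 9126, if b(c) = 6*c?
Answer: -7960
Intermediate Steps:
-22*((-19 + ((-18 + E(b(4))) + 12)) - 31) - 9126 = -22*((-19 + ((-18 + 3) + 12)) - 31) - 9126 = -22*((-19 + (-15 + 12)) - 31) - 9126 = -22*((-19 - 3) - 31) - 9126 = -22*(-22 - 31) - 9126 = -22*(-53) - 9126 = 1166 - 9126 = -7960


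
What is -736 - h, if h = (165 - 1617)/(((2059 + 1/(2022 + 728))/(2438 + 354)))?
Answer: 2327013088/1887417 ≈ 1232.9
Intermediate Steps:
h = -3716152000/1887417 (h = -1452*2792/(2059 + 1/2750) = -1452/((5662251/2750)*(1/2792)) = -1452/5662251/7678000 = -1452*7678000/5662251 = -3716152000/1887417 ≈ -1968.9)
-736 - h = -736 - 1*(-3716152000/1887417) = -736 + 3716152000/1887417 = 2327013088/1887417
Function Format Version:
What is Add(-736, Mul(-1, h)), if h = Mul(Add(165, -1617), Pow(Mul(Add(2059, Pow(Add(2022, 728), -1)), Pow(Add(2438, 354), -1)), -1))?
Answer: Rational(2327013088, 1887417) ≈ 1232.9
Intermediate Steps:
h = Rational(-3716152000, 1887417) (h = Mul(-1452, Pow(Mul(Add(2059, Pow(2750, -1)), Pow(2792, -1)), -1)) = Mul(-1452, Pow(Mul(Add(2059, Rational(1, 2750)), Rational(1, 2792)), -1)) = Mul(-1452, Pow(Mul(Rational(5662251, 2750), Rational(1, 2792)), -1)) = Mul(-1452, Pow(Rational(5662251, 7678000), -1)) = Mul(-1452, Rational(7678000, 5662251)) = Rational(-3716152000, 1887417) ≈ -1968.9)
Add(-736, Mul(-1, h)) = Add(-736, Mul(-1, Rational(-3716152000, 1887417))) = Add(-736, Rational(3716152000, 1887417)) = Rational(2327013088, 1887417)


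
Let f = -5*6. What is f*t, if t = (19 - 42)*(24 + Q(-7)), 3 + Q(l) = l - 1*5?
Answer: 6210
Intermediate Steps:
f = -30
Q(l) = -8 + l (Q(l) = -3 + (l - 1*5) = -3 + (l - 5) = -3 + (-5 + l) = -8 + l)
t = -207 (t = (19 - 42)*(24 + (-8 - 7)) = -23*(24 - 15) = -23*9 = -207)
f*t = -30*(-207) = 6210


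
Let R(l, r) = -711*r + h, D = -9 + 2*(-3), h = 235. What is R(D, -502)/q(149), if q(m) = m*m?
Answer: 357157/22201 ≈ 16.087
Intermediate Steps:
D = -15 (D = -9 - 6 = -15)
R(l, r) = 235 - 711*r (R(l, r) = -711*r + 235 = 235 - 711*r)
q(m) = m²
R(D, -502)/q(149) = (235 - 711*(-502))/(149²) = (235 + 356922)/22201 = 357157*(1/22201) = 357157/22201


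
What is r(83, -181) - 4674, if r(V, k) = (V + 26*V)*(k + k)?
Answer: -815916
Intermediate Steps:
r(V, k) = 54*V*k (r(V, k) = (27*V)*(2*k) = 54*V*k)
r(83, -181) - 4674 = 54*83*(-181) - 4674 = -811242 - 4674 = -815916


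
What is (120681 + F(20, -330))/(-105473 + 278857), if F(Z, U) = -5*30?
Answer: 120531/173384 ≈ 0.69517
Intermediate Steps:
F(Z, U) = -150
(120681 + F(20, -330))/(-105473 + 278857) = (120681 - 150)/(-105473 + 278857) = 120531/173384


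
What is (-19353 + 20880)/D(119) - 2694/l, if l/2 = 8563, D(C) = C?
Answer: 12915408/1018997 ≈ 12.675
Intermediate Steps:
l = 17126 (l = 2*8563 = 17126)
(-19353 + 20880)/D(119) - 2694/l = (-19353 + 20880)/119 - 2694/17126 = 1527*(1/119) - 2694*1/17126 = 1527/119 - 1347/8563 = 12915408/1018997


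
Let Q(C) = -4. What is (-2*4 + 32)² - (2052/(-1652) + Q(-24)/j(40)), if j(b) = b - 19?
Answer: 715439/1239 ≈ 577.43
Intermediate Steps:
j(b) = -19 + b
(-2*4 + 32)² - (2052/(-1652) + Q(-24)/j(40)) = (-2*4 + 32)² - (2052/(-1652) - 4/(-19 + 40)) = (-8 + 32)² - (2052*(-1/1652) - 4/21) = 24² - (-513/413 - 4*1/21) = 576 - (-513/413 - 4/21) = 576 - 1*(-1775/1239) = 576 + 1775/1239 = 715439/1239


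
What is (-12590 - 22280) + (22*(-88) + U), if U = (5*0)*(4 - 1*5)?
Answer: -36806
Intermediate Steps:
U = 0 (U = 0*(4 - 5) = 0*(-1) = 0)
(-12590 - 22280) + (22*(-88) + U) = (-12590 - 22280) + (22*(-88) + 0) = -34870 + (-1936 + 0) = -34870 - 1936 = -36806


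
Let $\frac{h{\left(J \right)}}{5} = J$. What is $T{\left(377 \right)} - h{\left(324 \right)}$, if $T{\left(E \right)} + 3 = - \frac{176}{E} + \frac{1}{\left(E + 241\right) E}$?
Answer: $- \frac{378245045}{232986} \approx -1623.5$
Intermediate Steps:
$h{\left(J \right)} = 5 J$
$T{\left(E \right)} = -3 - \frac{176}{E} + \frac{1}{E \left(241 + E\right)}$ ($T{\left(E \right)} = -3 - \left(\frac{176}{E} - \frac{1}{\left(E + 241\right) E}\right) = -3 - \left(\frac{176}{E} - \frac{1}{\left(241 + E\right) E}\right) = -3 - \left(\frac{176}{E} - \frac{1}{E \left(241 + E\right)}\right) = -3 - \frac{176}{E} + \frac{1}{E \left(241 + E\right)}$)
$T{\left(377 \right)} - h{\left(324 \right)} = \frac{-42415 - 338923 - 3 \cdot 377^{2}}{377 \left(241 + 377\right)} - 5 \cdot 324 = \frac{-42415 - 338923 - 426387}{377 \cdot 618} - 1620 = \frac{1}{377} \cdot \frac{1}{618} \left(-42415 - 338923 - 426387\right) - 1620 = \frac{1}{377} \cdot \frac{1}{618} \left(-807725\right) - 1620 = - \frac{807725}{232986} - 1620 = - \frac{378245045}{232986}$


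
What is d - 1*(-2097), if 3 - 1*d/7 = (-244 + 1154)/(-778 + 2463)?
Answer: 712492/337 ≈ 2114.2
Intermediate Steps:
d = 5803/337 (d = 21 - 7*(-244 + 1154)/(-778 + 2463) = 21 - 6370/1685 = 21 - 7*182/337 = 21 - 1274/337 = 5803/337 ≈ 17.220)
d - 1*(-2097) = 5803/337 - 1*(-2097) = 5803/337 + 2097 = 712492/337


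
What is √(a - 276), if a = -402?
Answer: I*√678 ≈ 26.038*I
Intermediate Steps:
√(a - 276) = √(-402 - 276) = √(-678) = I*√678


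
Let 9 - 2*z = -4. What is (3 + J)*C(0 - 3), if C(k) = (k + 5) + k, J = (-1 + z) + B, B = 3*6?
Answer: -53/2 ≈ -26.500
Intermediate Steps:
z = 13/2 (z = 9/2 - ½*(-4) = 9/2 + 2 = 13/2 ≈ 6.5000)
B = 18
J = 47/2 (J = (-1 + 13/2) + 18 = 11/2 + 18 = 47/2 ≈ 23.500)
C(k) = 5 + 2*k (C(k) = (5 + k) + k = 5 + 2*k)
(3 + J)*C(0 - 3) = (3 + 47/2)*(5 + 2*(0 - 3)) = 53*(5 + 2*(-3))/2 = 53*(5 - 6)/2 = (53/2)*(-1) = -53/2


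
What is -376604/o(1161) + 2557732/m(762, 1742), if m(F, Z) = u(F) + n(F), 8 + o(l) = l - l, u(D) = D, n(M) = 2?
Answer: 19261707/382 ≈ 50423.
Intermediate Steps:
o(l) = -8 (o(l) = -8 + (l - l) = -8 + 0 = -8)
m(F, Z) = 2 + F (m(F, Z) = F + 2 = 2 + F)
-376604/o(1161) + 2557732/m(762, 1742) = -376604/(-8) + 2557732/(2 + 762) = -376604*(-⅛) + 2557732/764 = 94151/2 + 2557732*(1/764) = 94151/2 + 639433/191 = 19261707/382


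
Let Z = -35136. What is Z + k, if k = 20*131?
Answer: -32516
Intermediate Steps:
k = 2620
Z + k = -35136 + 2620 = -32516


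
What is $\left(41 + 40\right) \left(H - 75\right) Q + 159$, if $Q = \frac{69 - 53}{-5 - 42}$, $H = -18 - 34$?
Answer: $\frac{172065}{47} \approx 3661.0$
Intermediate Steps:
$H = -52$
$Q = - \frac{16}{47}$ ($Q = \frac{16}{-47} = 16 \left(- \frac{1}{47}\right) = - \frac{16}{47} \approx -0.34043$)
$\left(41 + 40\right) \left(H - 75\right) Q + 159 = \left(41 + 40\right) \left(-52 - 75\right) \left(- \frac{16}{47}\right) + 159 = 81 \left(-127\right) \left(- \frac{16}{47}\right) + 159 = \left(-10287\right) \left(- \frac{16}{47}\right) + 159 = \frac{164592}{47} + 159 = \frac{172065}{47}$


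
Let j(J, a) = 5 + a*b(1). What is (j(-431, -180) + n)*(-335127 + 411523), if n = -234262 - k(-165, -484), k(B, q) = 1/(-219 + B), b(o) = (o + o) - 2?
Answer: -1718044567013/96 ≈ -1.7896e+10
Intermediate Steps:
b(o) = -2 + 2*o (b(o) = 2*o - 2 = -2 + 2*o)
j(J, a) = 5 (j(J, a) = 5 + a*(-2 + 2*1) = 5 + a*(-2 + 2) = 5 + a*0 = 5 + 0 = 5)
n = -89956607/384 (n = -234262 - 1/(-219 - 165) = -234262 - 1/(-384) = -234262 - 1*(-1/384) = -234262 + 1/384 = -89956607/384 ≈ -2.3426e+5)
(j(-431, -180) + n)*(-335127 + 411523) = (5 - 89956607/384)*(-335127 + 411523) = -89954687/384*76396 = -1718044567013/96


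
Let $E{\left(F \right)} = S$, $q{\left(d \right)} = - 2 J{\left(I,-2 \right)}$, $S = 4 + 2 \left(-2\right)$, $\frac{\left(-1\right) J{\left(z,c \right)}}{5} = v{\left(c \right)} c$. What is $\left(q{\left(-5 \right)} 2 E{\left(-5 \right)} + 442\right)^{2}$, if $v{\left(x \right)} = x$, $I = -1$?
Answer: $195364$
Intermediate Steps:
$J{\left(z,c \right)} = - 5 c^{2}$ ($J{\left(z,c \right)} = - 5 c c = - 5 c^{2}$)
$S = 0$ ($S = 4 - 4 = 0$)
$q{\left(d \right)} = 40$ ($q{\left(d \right)} = - 2 \left(- 5 \left(-2\right)^{2}\right) = - 2 \left(\left(-5\right) 4\right) = \left(-2\right) \left(-20\right) = 40$)
$E{\left(F \right)} = 0$
$\left(q{\left(-5 \right)} 2 E{\left(-5 \right)} + 442\right)^{2} = \left(40 \cdot 2 \cdot 0 + 442\right)^{2} = \left(80 \cdot 0 + 442\right)^{2} = \left(0 + 442\right)^{2} = 442^{2} = 195364$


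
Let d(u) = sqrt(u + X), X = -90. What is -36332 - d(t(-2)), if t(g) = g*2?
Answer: -36332 - I*sqrt(94) ≈ -36332.0 - 9.6954*I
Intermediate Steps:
t(g) = 2*g
d(u) = sqrt(-90 + u) (d(u) = sqrt(u - 90) = sqrt(-90 + u))
-36332 - d(t(-2)) = -36332 - sqrt(-90 + 2*(-2)) = -36332 - sqrt(-90 - 4) = -36332 - sqrt(-94) = -36332 - I*sqrt(94)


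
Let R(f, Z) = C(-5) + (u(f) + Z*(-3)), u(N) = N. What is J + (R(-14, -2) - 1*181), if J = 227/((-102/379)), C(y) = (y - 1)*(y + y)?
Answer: -99191/102 ≈ -972.46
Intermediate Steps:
C(y) = 2*y*(-1 + y) (C(y) = (-1 + y)*(2*y) = 2*y*(-1 + y))
J = -86033/102 (J = 227/((-102*1/379)) = 227/(-102/379) = 227*(-379/102) = -86033/102 ≈ -843.46)
R(f, Z) = 60 + f - 3*Z (R(f, Z) = 2*(-5)*(-1 - 5) + (f + Z*(-3)) = 2*(-5)*(-6) + (f - 3*Z) = 60 + (f - 3*Z) = 60 + f - 3*Z)
J + (R(-14, -2) - 1*181) = -86033/102 + ((60 - 14 - 3*(-2)) - 1*181) = -86033/102 + ((60 - 14 + 6) - 181) = -86033/102 + (52 - 181) = -86033/102 - 129 = -99191/102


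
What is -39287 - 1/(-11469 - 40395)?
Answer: -2037580967/51864 ≈ -39287.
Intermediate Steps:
-39287 - 1/(-11469 - 40395) = -39287 - 1/(-51864) = -39287 - 1*(-1/51864) = -39287 + 1/51864 = -2037580967/51864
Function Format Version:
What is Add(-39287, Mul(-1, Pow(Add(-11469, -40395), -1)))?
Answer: Rational(-2037580967, 51864) ≈ -39287.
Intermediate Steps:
Add(-39287, Mul(-1, Pow(Add(-11469, -40395), -1))) = Add(-39287, Mul(-1, Pow(-51864, -1))) = Add(-39287, Mul(-1, Rational(-1, 51864))) = Add(-39287, Rational(1, 51864)) = Rational(-2037580967, 51864)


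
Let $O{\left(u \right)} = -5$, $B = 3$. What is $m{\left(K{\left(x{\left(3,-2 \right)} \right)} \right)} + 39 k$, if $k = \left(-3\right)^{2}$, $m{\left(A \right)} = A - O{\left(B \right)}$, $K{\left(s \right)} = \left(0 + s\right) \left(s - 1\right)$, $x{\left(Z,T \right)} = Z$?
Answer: $362$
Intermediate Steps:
$K{\left(s \right)} = s \left(-1 + s\right)$
$m{\left(A \right)} = 5 + A$ ($m{\left(A \right)} = A - -5 = A + 5 = 5 + A$)
$k = 9$
$m{\left(K{\left(x{\left(3,-2 \right)} \right)} \right)} + 39 k = \left(5 + 3 \left(-1 + 3\right)\right) + 39 \cdot 9 = \left(5 + 3 \cdot 2\right) + 351 = \left(5 + 6\right) + 351 = 11 + 351 = 362$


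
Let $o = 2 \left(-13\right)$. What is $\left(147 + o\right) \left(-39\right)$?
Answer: $-4719$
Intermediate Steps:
$o = -26$
$\left(147 + o\right) \left(-39\right) = \left(147 - 26\right) \left(-39\right) = 121 \left(-39\right) = -4719$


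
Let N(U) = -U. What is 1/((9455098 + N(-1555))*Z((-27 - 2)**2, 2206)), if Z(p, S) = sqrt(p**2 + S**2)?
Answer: sqrt(5573717)/52708707589201 ≈ 4.4791e-11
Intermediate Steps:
Z(p, S) = sqrt(S**2 + p**2)
1/((9455098 + N(-1555))*Z((-27 - 2)**2, 2206)) = 1/((9455098 - 1*(-1555))*(sqrt(2206**2 + ((-27 - 2)**2)**2))) = 1/((9455098 + 1555)*(sqrt(4866436 + ((-29)**2)**2))) = 1/(9456653*(sqrt(4866436 + 841**2))) = 1/(9456653*(sqrt(4866436 + 707281))) = 1/(9456653*(sqrt(5573717))) = (sqrt(5573717)/5573717)/9456653 = sqrt(5573717)/52708707589201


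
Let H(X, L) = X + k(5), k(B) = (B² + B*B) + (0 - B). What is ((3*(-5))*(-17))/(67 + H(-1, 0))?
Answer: 85/37 ≈ 2.2973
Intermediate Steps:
k(B) = -B + 2*B² (k(B) = (B² + B²) - B = 2*B² - B = -B + 2*B²)
H(X, L) = 45 + X (H(X, L) = X + 5*(-1 + 2*5) = X + 5*(-1 + 10) = X + 5*9 = X + 45 = 45 + X)
((3*(-5))*(-17))/(67 + H(-1, 0)) = ((3*(-5))*(-17))/(67 + (45 - 1)) = (-15*(-17))/(67 + 44) = 255/111 = (1/111)*255 = 85/37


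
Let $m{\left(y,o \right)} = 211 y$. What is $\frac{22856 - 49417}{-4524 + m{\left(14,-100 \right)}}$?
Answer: $\frac{26561}{1570} \approx 16.918$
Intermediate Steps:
$\frac{22856 - 49417}{-4524 + m{\left(14,-100 \right)}} = \frac{22856 - 49417}{-4524 + 211 \cdot 14} = - \frac{26561}{-4524 + 2954} = - \frac{26561}{-1570} = \left(-26561\right) \left(- \frac{1}{1570}\right) = \frac{26561}{1570}$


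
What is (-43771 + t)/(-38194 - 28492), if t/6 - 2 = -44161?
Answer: 308725/66686 ≈ 4.6295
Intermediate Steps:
t = -264954 (t = 12 + 6*(-44161) = 12 - 264966 = -264954)
(-43771 + t)/(-38194 - 28492) = (-43771 - 264954)/(-38194 - 28492) = -308725/(-66686) = -308725*(-1/66686) = 308725/66686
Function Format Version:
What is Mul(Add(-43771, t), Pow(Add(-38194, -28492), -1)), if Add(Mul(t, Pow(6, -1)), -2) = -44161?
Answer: Rational(308725, 66686) ≈ 4.6295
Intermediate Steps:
t = -264954 (t = Add(12, Mul(6, -44161)) = Add(12, -264966) = -264954)
Mul(Add(-43771, t), Pow(Add(-38194, -28492), -1)) = Mul(Add(-43771, -264954), Pow(Add(-38194, -28492), -1)) = Mul(-308725, Pow(-66686, -1)) = Mul(-308725, Rational(-1, 66686)) = Rational(308725, 66686)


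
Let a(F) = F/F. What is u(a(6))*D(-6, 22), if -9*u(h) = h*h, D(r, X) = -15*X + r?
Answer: 112/3 ≈ 37.333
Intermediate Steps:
D(r, X) = r - 15*X
a(F) = 1
u(h) = -h²/9 (u(h) = -h*h/9 = -h²/9)
u(a(6))*D(-6, 22) = (-⅑*1²)*(-6 - 15*22) = (-⅑*1)*(-6 - 330) = -⅑*(-336) = 112/3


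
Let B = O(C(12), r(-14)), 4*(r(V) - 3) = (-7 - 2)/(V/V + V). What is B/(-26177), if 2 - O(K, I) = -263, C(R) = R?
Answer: -265/26177 ≈ -0.010123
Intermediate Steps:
r(V) = 3 - 9/(4*(1 + V)) (r(V) = 3 + ((-7 - 2)/(V/V + V))/4 = 3 + (-9/(1 + V))/4 = 3 - 9/(4*(1 + V)))
O(K, I) = 265 (O(K, I) = 2 - 1*(-263) = 2 + 263 = 265)
B = 265
B/(-26177) = 265/(-26177) = 265*(-1/26177) = -265/26177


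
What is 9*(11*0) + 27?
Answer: 27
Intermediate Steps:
9*(11*0) + 27 = 9*0 + 27 = 0 + 27 = 27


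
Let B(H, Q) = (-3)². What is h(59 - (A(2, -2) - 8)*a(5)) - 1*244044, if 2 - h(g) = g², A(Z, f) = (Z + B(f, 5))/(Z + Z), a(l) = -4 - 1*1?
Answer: -3921833/16 ≈ -2.4511e+5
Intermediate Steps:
B(H, Q) = 9
a(l) = -5 (a(l) = -4 - 1 = -5)
A(Z, f) = (9 + Z)/(2*Z) (A(Z, f) = (Z + 9)/(Z + Z) = (9 + Z)/((2*Z)) = (9 + Z)*(1/(2*Z)) = (9 + Z)/(2*Z))
h(g) = 2 - g²
h(59 - (A(2, -2) - 8)*a(5)) - 1*244044 = (2 - (59 - ((½)*(9 + 2)/2 - 8)*(-5))²) - 1*244044 = (2 - (59 - ((½)*(½)*11 - 8)*(-5))²) - 244044 = (2 - (59 - (11/4 - 8)*(-5))²) - 244044 = (2 - (59 - (-21)*(-5)/4)²) - 244044 = (2 - (59 - 1*105/4)²) - 244044 = (2 - (59 - 105/4)²) - 244044 = (2 - (131/4)²) - 244044 = (2 - 1*17161/16) - 244044 = (2 - 17161/16) - 244044 = -17129/16 - 244044 = -3921833/16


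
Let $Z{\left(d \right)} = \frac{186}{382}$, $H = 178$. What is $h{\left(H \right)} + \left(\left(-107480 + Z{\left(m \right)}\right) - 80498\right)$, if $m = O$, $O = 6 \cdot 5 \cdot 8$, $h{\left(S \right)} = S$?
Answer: $- \frac{35869707}{191} \approx -1.878 \cdot 10^{5}$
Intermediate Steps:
$O = 240$ ($O = 30 \cdot 8 = 240$)
$m = 240$
$Z{\left(d \right)} = \frac{93}{191}$ ($Z{\left(d \right)} = 186 \cdot \frac{1}{382} = \frac{93}{191}$)
$h{\left(H \right)} + \left(\left(-107480 + Z{\left(m \right)}\right) - 80498\right) = 178 + \left(\left(-107480 + \frac{93}{191}\right) - 80498\right) = 178 - \frac{35903705}{191} = - \frac{35869707}{191}$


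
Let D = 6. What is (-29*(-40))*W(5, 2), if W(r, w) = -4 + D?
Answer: 2320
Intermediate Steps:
W(r, w) = 2 (W(r, w) = -4 + 6 = 2)
(-29*(-40))*W(5, 2) = -29*(-40)*2 = 1160*2 = 2320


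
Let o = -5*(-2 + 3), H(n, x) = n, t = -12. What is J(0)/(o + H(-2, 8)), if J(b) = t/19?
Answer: 12/133 ≈ 0.090226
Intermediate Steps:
J(b) = -12/19
o = -5 (o = -5*1 = -5)
J(0)/(o + H(-2, 8)) = -12/19/(-5 - 2) = -12/19/(-7) = -⅐*(-12/19) = 12/133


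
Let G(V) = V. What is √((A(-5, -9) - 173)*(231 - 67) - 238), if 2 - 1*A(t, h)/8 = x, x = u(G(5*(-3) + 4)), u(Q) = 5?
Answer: I*√32546 ≈ 180.41*I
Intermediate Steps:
x = 5
A(t, h) = -24 (A(t, h) = 16 - 8*5 = 16 - 40 = -24)
√((A(-5, -9) - 173)*(231 - 67) - 238) = √((-24 - 173)*(231 - 67) - 238) = √(-197*164 - 238) = √(-32308 - 238) = √(-32546) = I*√32546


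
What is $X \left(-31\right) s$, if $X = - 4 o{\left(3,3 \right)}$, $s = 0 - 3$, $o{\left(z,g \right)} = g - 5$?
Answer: $744$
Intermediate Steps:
$o{\left(z,g \right)} = -5 + g$ ($o{\left(z,g \right)} = g - 5 = -5 + g$)
$s = -3$ ($s = 0 - 3 = -3$)
$X = 8$ ($X = - 4 \left(-5 + 3\right) = \left(-4\right) \left(-2\right) = 8$)
$X \left(-31\right) s = 8 \left(-31\right) \left(-3\right) = \left(-248\right) \left(-3\right) = 744$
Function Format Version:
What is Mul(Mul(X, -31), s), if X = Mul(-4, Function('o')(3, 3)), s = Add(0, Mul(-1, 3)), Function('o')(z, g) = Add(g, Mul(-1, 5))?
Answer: 744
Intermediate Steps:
Function('o')(z, g) = Add(-5, g) (Function('o')(z, g) = Add(g, -5) = Add(-5, g))
s = -3 (s = Add(0, -3) = -3)
X = 8 (X = Mul(-4, Add(-5, 3)) = Mul(-4, -2) = 8)
Mul(Mul(X, -31), s) = Mul(Mul(8, -31), -3) = Mul(-248, -3) = 744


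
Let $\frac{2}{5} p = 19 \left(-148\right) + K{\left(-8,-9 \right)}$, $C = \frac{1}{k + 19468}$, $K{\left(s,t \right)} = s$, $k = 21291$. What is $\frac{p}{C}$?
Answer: $-287350950$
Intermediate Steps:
$C = \frac{1}{40759}$ ($C = \frac{1}{21291 + 19468} = \frac{1}{40759} \approx 2.4534 \cdot 10^{-5}$)
$p = -7050$ ($p = \frac{5 \left(19 \left(-148\right) - 8\right)}{2} = \frac{5 \left(-2812 - 8\right)}{2} = \frac{5}{2} \left(-2820\right) = -7050$)
$\frac{p}{C} = - 7050 \frac{1}{\frac{1}{40759}} = \left(-7050\right) 40759 = -287350950$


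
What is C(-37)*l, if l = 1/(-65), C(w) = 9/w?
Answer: 9/2405 ≈ 0.0037422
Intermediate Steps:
l = -1/65 ≈ -0.015385
C(-37)*l = (9/(-37))*(-1/65) = (9*(-1/37))*(-1/65) = -9/37*(-1/65) = 9/2405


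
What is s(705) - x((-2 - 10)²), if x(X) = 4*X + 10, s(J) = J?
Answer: 119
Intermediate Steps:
x(X) = 10 + 4*X
s(705) - x((-2 - 10)²) = 705 - (10 + 4*(-2 - 10)²) = 705 - (10 + 4*(-12)²) = 705 - (10 + 4*144) = 705 - (10 + 576) = 705 - 1*586 = 705 - 586 = 119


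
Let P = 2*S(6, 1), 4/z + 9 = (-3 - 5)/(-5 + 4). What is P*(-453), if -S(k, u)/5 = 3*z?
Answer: -54360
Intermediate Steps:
z = -4 (z = 4/(-9 + (-3 - 5)/(-5 + 4)) = 4/(-9 - 8/(-1)) = 4/(-9 - 8*(-1)) = 4/(-9 + 8) = 4/(-1) = 4*(-1) = -4)
S(k, u) = 60 (S(k, u) = -15*(-4) = -5*(-12) = 60)
P = 120 (P = 2*60 = 120)
P*(-453) = 120*(-453) = -54360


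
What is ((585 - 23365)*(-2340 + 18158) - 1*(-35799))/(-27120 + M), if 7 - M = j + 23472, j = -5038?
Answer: 360298241/45547 ≈ 7910.5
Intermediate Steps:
M = -18427 (M = 7 - (-5038 + 23472) = 7 - 1*18434 = 7 - 18434 = -18427)
((585 - 23365)*(-2340 + 18158) - 1*(-35799))/(-27120 + M) = ((585 - 23365)*(-2340 + 18158) - 1*(-35799))/(-27120 - 18427) = (-22780*15818 + 35799)/(-45547) = (-360334040 + 35799)*(-1/45547) = -360298241*(-1/45547) = 360298241/45547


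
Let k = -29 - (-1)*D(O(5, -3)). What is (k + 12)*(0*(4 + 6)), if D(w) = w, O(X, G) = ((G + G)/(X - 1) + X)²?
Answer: 0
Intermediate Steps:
O(X, G) = (X + 2*G/(-1 + X))² (O(X, G) = ((2*G)/(-1 + X) + X)² = (2*G/(-1 + X) + X)² = (X + 2*G/(-1 + X))²)
k = -67/4 (k = -29 - (-1)*(5² - 1*5 + 2*(-3))²/(-1 + 5)² = -29 - (-1)*(25 - 5 - 6)²/4² = -29 - (-1)*(1/16)*14² = -29 - (-1)*(1/16)*196 = -29 - (-1)*49/4 = -29 - 1*(-49/4) = -29 + 49/4 = -67/4 ≈ -16.750)
(k + 12)*(0*(4 + 6)) = (-67/4 + 12)*(0*(4 + 6)) = -0*10 = -19/4*0 = 0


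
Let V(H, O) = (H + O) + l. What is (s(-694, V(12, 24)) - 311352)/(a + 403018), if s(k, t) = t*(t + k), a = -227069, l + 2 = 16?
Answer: -343552/175949 ≈ -1.9526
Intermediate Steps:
l = 14 (l = -2 + 16 = 14)
V(H, O) = 14 + H + O (V(H, O) = (H + O) + 14 = 14 + H + O)
s(k, t) = t*(k + t)
(s(-694, V(12, 24)) - 311352)/(a + 403018) = ((14 + 12 + 24)*(-694 + (14 + 12 + 24)) - 311352)/(-227069 + 403018) = (50*(-694 + 50) - 311352)/175949 = (50*(-644) - 311352)*(1/175949) = (-32200 - 311352)*(1/175949) = -343552*1/175949 = -343552/175949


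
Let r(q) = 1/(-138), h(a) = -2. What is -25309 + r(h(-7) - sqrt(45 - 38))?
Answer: -3492643/138 ≈ -25309.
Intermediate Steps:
r(q) = -1/138
-25309 + r(h(-7) - sqrt(45 - 38)) = -25309 - 1/138 = -3492643/138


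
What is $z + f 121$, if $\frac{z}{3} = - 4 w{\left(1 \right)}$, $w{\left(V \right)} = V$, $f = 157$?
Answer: $18985$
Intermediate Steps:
$z = -12$ ($z = 3 \left(\left(-4\right) 1\right) = 3 \left(-4\right) = -12$)
$z + f 121 = -12 + 157 \cdot 121 = -12 + 18997 = 18985$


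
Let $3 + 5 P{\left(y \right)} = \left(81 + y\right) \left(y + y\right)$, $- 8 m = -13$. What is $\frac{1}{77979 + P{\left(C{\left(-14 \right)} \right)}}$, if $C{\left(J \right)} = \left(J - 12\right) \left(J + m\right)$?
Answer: $\frac{40}{5192493} \approx 7.7034 \cdot 10^{-6}$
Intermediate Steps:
$m = \frac{13}{8}$ ($m = \left(- \frac{1}{8}\right) \left(-13\right) = \frac{13}{8} \approx 1.625$)
$C{\left(J \right)} = \left(-12 + J\right) \left(\frac{13}{8} + J\right)$ ($C{\left(J \right)} = \left(J - 12\right) \left(J + \frac{13}{8}\right) = \left(-12 + J\right) \left(\frac{13}{8} + J\right)$)
$P{\left(y \right)} = - \frac{3}{5} + \frac{2 y \left(81 + y\right)}{5}$ ($P{\left(y \right)} = - \frac{3}{5} + \frac{\left(81 + y\right) \left(y + y\right)}{5} = - \frac{3}{5} + \frac{\left(81 + y\right) 2 y}{5} = - \frac{3}{5} + \frac{2 y \left(81 + y\right)}{5}$)
$\frac{1}{77979 + P{\left(C{\left(-14 \right)} \right)}} = \frac{1}{77979 + \left(- \frac{3}{5} + \frac{2 \left(- \frac{39}{2} + \left(-14\right)^{2} - - \frac{581}{4}\right)^{2}}{5} + \frac{162 \left(- \frac{39}{2} + \left(-14\right)^{2} - - \frac{581}{4}\right)}{5}\right)} = \frac{1}{77979 + \left(- \frac{3}{5} + \frac{2 \left(- \frac{39}{2} + 196 + \frac{581}{4}\right)^{2}}{5} + \frac{162 \left(- \frac{39}{2} + 196 + \frac{581}{4}\right)}{5}\right)} = \frac{1}{77979 + \left(- \frac{3}{5} + \frac{2 \left(\frac{1287}{4}\right)^{2}}{5} + \frac{162}{5} \cdot \frac{1287}{4}\right)} = \frac{1}{77979 + \left(- \frac{3}{5} + \frac{2}{5} \cdot \frac{1656369}{16} + \frac{104247}{10}\right)} = \frac{1}{77979 + \left(- \frac{3}{5} + \frac{1656369}{40} + \frac{104247}{10}\right)} = \frac{1}{77979 + \frac{2073333}{40}} = \frac{1}{\frac{5192493}{40}} = \frac{40}{5192493}$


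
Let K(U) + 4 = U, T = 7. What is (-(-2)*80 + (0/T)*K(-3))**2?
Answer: 25600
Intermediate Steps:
K(U) = -4 + U
(-(-2)*80 + (0/T)*K(-3))**2 = (-(-2)*80 + (0/7)*(-4 - 3))**2 = (-2*(-80) + ((1/7)*0)*(-7))**2 = (160 + 0*(-7))**2 = (160 + 0)**2 = 160**2 = 25600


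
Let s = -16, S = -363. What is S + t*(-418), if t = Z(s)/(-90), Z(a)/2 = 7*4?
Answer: -4631/45 ≈ -102.91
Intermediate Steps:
Z(a) = 56 (Z(a) = 2*(7*4) = 2*28 = 56)
t = -28/45 (t = 56/(-90) = 56*(-1/90) = -28/45 ≈ -0.62222)
S + t*(-418) = -363 - 28/45*(-418) = -363 + 11704/45 = -4631/45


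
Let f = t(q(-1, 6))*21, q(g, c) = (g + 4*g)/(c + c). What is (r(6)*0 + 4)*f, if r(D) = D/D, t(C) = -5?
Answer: -420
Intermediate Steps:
q(g, c) = 5*g/(2*c) (q(g, c) = (5*g)/((2*c)) = (5*g)*(1/(2*c)) = 5*g/(2*c))
r(D) = 1
f = -105 (f = -5*21 = -105)
(r(6)*0 + 4)*f = (1*0 + 4)*(-105) = (0 + 4)*(-105) = 4*(-105) = -420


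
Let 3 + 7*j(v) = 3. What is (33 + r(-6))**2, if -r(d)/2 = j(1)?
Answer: 1089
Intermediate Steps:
j(v) = 0 (j(v) = -3/7 + (1/7)*3 = -3/7 + 3/7 = 0)
r(d) = 0 (r(d) = -2*0 = 0)
(33 + r(-6))**2 = (33 + 0)**2 = 33**2 = 1089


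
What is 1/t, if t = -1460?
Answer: -1/1460 ≈ -0.00068493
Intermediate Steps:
1/t = 1/(-1460) = -1/1460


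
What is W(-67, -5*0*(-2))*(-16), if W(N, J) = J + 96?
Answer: -1536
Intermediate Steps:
W(N, J) = 96 + J
W(-67, -5*0*(-2))*(-16) = (96 - 5*0*(-2))*(-16) = (96 + 0*(-2))*(-16) = (96 + 0)*(-16) = 96*(-16) = -1536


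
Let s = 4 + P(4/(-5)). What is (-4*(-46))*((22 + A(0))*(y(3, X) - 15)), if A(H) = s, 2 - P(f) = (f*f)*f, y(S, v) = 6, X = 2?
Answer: -5901984/125 ≈ -47216.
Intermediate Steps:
P(f) = 2 - f³ (P(f) = 2 - f*f*f = 2 - f²*f = 2 - f³)
s = 814/125 (s = 4 + (2 - (4/(-5))³) = 4 + (2 - (4*(-⅕))³) = 4 + (2 - (-⅘)³) = 4 + (2 - 1*(-64/125)) = 4 + (2 + 64/125) = 4 + 314/125 = 814/125 ≈ 6.5120)
A(H) = 814/125
(-4*(-46))*((22 + A(0))*(y(3, X) - 15)) = (-4*(-46))*((22 + 814/125)*(6 - 15)) = 184*((3564/125)*(-9)) = 184*(-32076/125) = -5901984/125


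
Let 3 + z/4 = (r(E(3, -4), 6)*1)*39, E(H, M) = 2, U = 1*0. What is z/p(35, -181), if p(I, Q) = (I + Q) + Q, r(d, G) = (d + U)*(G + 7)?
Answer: -1348/109 ≈ -12.367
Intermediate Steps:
U = 0
r(d, G) = d*(7 + G) (r(d, G) = (d + 0)*(G + 7) = d*(7 + G))
z = 4044 (z = -12 + 4*(((2*(7 + 6))*1)*39) = -12 + 4*(((2*13)*1)*39) = -12 + 4*((26*1)*39) = -12 + 4*(26*39) = -12 + 4*1014 = -12 + 4056 = 4044)
p(I, Q) = I + 2*Q
z/p(35, -181) = 4044/(35 + 2*(-181)) = 4044/(35 - 362) = 4044/(-327) = 4044*(-1/327) = -1348/109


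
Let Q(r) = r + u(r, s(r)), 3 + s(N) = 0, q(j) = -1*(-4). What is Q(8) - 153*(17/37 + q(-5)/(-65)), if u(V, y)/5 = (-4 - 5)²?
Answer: 846844/2405 ≈ 352.12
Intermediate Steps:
q(j) = 4
s(N) = -3 (s(N) = -3 + 0 = -3)
u(V, y) = 405 (u(V, y) = 5*(-4 - 5)² = 5*(-9)² = 5*81 = 405)
Q(r) = 405 + r (Q(r) = r + 405 = 405 + r)
Q(8) - 153*(17/37 + q(-5)/(-65)) = (405 + 8) - 153*(17/37 + 4/(-65)) = 413 - 153*(17*(1/37) + 4*(-1/65)) = 413 - 153*(17/37 - 4/65) = 413 - 153*957/2405 = 413 - 146421/2405 = 846844/2405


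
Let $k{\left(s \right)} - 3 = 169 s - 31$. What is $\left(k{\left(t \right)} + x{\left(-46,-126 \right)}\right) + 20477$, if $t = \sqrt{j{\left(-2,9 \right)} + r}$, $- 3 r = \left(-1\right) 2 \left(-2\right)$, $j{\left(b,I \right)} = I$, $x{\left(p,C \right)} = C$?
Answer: $20323 + \frac{169 \sqrt{69}}{3} \approx 20791.0$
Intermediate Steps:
$r = - \frac{4}{3}$ ($r = - \frac{\left(-1\right) 2 \left(-2\right)}{3} = - \frac{\left(-2\right) \left(-2\right)}{3} = \left(- \frac{1}{3}\right) 4 = - \frac{4}{3} \approx -1.3333$)
$t = \frac{\sqrt{69}}{3}$ ($t = \sqrt{9 - \frac{4}{3}} = \sqrt{\frac{23}{3}} = \frac{\sqrt{69}}{3} \approx 2.7689$)
$k{\left(s \right)} = -28 + 169 s$ ($k{\left(s \right)} = 3 + \left(169 s - 31\right) = 3 + \left(-31 + 169 s\right) = -28 + 169 s$)
$\left(k{\left(t \right)} + x{\left(-46,-126 \right)}\right) + 20477 = \left(\left(-28 + 169 \frac{\sqrt{69}}{3}\right) - 126\right) + 20477 = \left(\left(-28 + \frac{169 \sqrt{69}}{3}\right) - 126\right) + 20477 = \left(-154 + \frac{169 \sqrt{69}}{3}\right) + 20477 = 20323 + \frac{169 \sqrt{69}}{3}$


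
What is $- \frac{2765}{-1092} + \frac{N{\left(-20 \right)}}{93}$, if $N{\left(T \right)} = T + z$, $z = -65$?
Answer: $\frac{7825}{4836} \approx 1.6181$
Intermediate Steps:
$N{\left(T \right)} = -65 + T$ ($N{\left(T \right)} = T - 65 = -65 + T$)
$- \frac{2765}{-1092} + \frac{N{\left(-20 \right)}}{93} = - \frac{2765}{-1092} + \frac{-65 - 20}{93} = \left(-2765\right) \left(- \frac{1}{1092}\right) - \frac{85}{93} = \frac{395}{156} - \frac{85}{93} = \frac{7825}{4836}$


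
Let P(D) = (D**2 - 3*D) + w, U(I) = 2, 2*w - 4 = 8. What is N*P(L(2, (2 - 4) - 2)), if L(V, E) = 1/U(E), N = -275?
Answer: -5225/4 ≈ -1306.3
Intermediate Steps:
w = 6 (w = 2 + (1/2)*8 = 2 + 4 = 6)
L(V, E) = 1/2
P(D) = 6 + D**2 - 3*D (P(D) = (D**2 - 3*D) + 6 = 6 + D**2 - 3*D)
N*P(L(2, (2 - 4) - 2)) = -275*(6 + (1/2)**2 - 3*1/2) = -275*(6 + 1/4 - 3/2) = -275*19/4 = -5225/4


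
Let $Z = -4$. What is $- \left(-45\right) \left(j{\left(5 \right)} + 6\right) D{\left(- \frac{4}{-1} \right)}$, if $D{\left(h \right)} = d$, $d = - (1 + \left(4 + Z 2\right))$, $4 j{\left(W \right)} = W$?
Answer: $\frac{3915}{4} \approx 978.75$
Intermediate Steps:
$j{\left(W \right)} = \frac{W}{4}$
$d = 3$ ($d = - (1 + \left(4 - 8\right)) = - (1 - 4) = \left(-1\right) \left(-3\right) = 3$)
$D{\left(h \right)} = 3$
$- \left(-45\right) \left(j{\left(5 \right)} + 6\right) D{\left(- \frac{4}{-1} \right)} = - \left(-45\right) \left(\frac{1}{4} \cdot 5 + 6\right) 3 = - \left(-45\right) \left(\frac{5}{4} + 6\right) 3 = - \frac{\left(-45\right) 29}{4} \cdot 3 = \left(-1\right) \left(- \frac{1305}{4}\right) 3 = \frac{1305}{4} \cdot 3 = \frac{3915}{4}$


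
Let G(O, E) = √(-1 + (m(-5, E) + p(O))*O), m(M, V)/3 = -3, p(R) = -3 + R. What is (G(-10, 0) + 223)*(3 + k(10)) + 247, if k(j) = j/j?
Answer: 1139 + 4*√219 ≈ 1198.2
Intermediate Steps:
m(M, V) = -9 (m(M, V) = 3*(-3) = -9)
k(j) = 1
G(O, E) = √(-1 + O*(-12 + O)) (G(O, E) = √(-1 + (-9 + (-3 + O))*O) = √(-1 + (-12 + O)*O) = √(-1 + O*(-12 + O)))
(G(-10, 0) + 223)*(3 + k(10)) + 247 = (√(-1 + (-10)² - 12*(-10)) + 223)*(3 + 1) + 247 = (√(-1 + 100 + 120) + 223)*4 + 247 = (√219 + 223)*4 + 247 = (223 + √219)*4 + 247 = (892 + 4*√219) + 247 = 1139 + 4*√219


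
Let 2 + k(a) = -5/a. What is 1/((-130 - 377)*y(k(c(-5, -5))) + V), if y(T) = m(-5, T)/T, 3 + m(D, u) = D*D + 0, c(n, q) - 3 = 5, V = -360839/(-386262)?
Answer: 2703834/11491502801 ≈ 0.00023529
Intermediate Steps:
V = 360839/386262 (V = -360839*(-1/386262) = 360839/386262 ≈ 0.93418)
c(n, q) = 8 (c(n, q) = 3 + 5 = 8)
k(a) = -2 - 5/a
m(D, u) = -3 + D**2 (m(D, u) = -3 + (D*D + 0) = -3 + (D**2 + 0) = -3 + D**2)
y(T) = 22/T (y(T) = (-3 + (-5)**2)/T = (-3 + 25)/T = 22/T)
1/((-130 - 377)*y(k(c(-5, -5))) + V) = 1/((-130 - 377)*(22/(-2 - 5/8)) + 360839/386262) = 1/(-11154/(-2 - 5*1/8) + 360839/386262) = 1/(-11154/(-2 - 5/8) + 360839/386262) = 1/(-11154/(-21/8) + 360839/386262) = 1/(-11154*(-8)/21 + 360839/386262) = 1/(-507*(-176/21) + 360839/386262) = 1/(29744/7 + 360839/386262) = 1/(11491502801/2703834) = 2703834/11491502801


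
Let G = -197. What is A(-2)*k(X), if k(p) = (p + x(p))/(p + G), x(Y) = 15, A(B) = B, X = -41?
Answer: -26/119 ≈ -0.21849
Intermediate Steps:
k(p) = (15 + p)/(-197 + p) (k(p) = (p + 15)/(p - 197) = (15 + p)/(-197 + p))
A(-2)*k(X) = -2*(15 - 41)/(-197 - 41) = -2*(-26)/(-238) = -(-1)*(-26)/119 = -2*13/119 = -26/119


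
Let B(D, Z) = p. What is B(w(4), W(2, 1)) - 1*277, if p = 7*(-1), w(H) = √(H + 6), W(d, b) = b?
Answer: -284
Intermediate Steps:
w(H) = √(6 + H)
p = -7
B(D, Z) = -7
B(w(4), W(2, 1)) - 1*277 = -7 - 1*277 = -7 - 277 = -284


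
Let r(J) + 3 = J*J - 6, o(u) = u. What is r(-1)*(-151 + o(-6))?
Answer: 1256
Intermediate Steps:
r(J) = -9 + J**2 (r(J) = -3 + (J*J - 6) = -3 + (J**2 - 6) = -3 + (-6 + J**2) = -9 + J**2)
r(-1)*(-151 + o(-6)) = (-9 + (-1)**2)*(-151 - 6) = (-9 + 1)*(-157) = -8*(-157) = 1256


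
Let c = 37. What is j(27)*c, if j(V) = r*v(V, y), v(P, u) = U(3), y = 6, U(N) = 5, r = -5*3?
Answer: -2775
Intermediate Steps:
r = -15
v(P, u) = 5
j(V) = -75 (j(V) = -15*5 = -75)
j(27)*c = -75*37 = -2775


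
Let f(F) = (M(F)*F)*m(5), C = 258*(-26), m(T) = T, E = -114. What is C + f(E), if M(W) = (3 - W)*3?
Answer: -206778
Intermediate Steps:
C = -6708
M(W) = 9 - 3*W
f(F) = 5*F*(9 - 3*F) (f(F) = ((9 - 3*F)*F)*5 = (F*(9 - 3*F))*5 = 5*F*(9 - 3*F))
C + f(E) = -6708 + 15*(-114)*(3 - 1*(-114)) = -6708 + 15*(-114)*(3 + 114) = -6708 + 15*(-114)*117 = -6708 - 200070 = -206778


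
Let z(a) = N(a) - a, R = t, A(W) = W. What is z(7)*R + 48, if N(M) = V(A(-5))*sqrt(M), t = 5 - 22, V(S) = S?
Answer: 167 + 85*sqrt(7) ≈ 391.89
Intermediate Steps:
t = -17
R = -17
N(M) = -5*sqrt(M)
z(a) = -a - 5*sqrt(a) (z(a) = -5*sqrt(a) - a = -a - 5*sqrt(a))
z(7)*R + 48 = (-1*7 - 5*sqrt(7))*(-17) + 48 = (-7 - 5*sqrt(7))*(-17) + 48 = (119 + 85*sqrt(7)) + 48 = 167 + 85*sqrt(7)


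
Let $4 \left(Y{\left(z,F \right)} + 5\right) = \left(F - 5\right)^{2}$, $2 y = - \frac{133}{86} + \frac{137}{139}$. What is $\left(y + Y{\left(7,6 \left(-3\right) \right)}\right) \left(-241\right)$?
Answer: $- \frac{182894177}{5977} \approx -30600.0$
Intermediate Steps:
$y = - \frac{6705}{23908}$ ($y = \frac{- \frac{133}{86} + \frac{137}{139}}{2} = \frac{1}{2} \left(- \frac{6705}{11954}\right) = - \frac{6705}{23908} \approx -0.28045$)
$Y{\left(z,F \right)} = -5 + \frac{\left(-5 + F\right)^{2}}{4}$ ($Y{\left(z,F \right)} = -5 + \frac{\left(F - 5\right)^{2}}{4} = -5 + \frac{\left(-5 + F\right)^{2}}{4}$)
$\left(y + Y{\left(7,6 \left(-3\right) \right)}\right) \left(-241\right) = \left(- \frac{6705}{23908} - \left(5 - \frac{\left(-5 + 6 \left(-3\right)\right)^{2}}{4}\right)\right) \left(-241\right) = \left(- \frac{6705}{23908} - \left(5 - \frac{\left(-5 - 18\right)^{2}}{4}\right)\right) \left(-241\right) = \left(- \frac{6705}{23908} - \left(5 - \frac{\left(-23\right)^{2}}{4}\right)\right) \left(-241\right) = \left(- \frac{6705}{23908} + \left(-5 + \frac{1}{4} \cdot 529\right)\right) \left(-241\right) = \left(- \frac{6705}{23908} + \left(-5 + \frac{529}{4}\right)\right) \left(-241\right) = \left(- \frac{6705}{23908} + \frac{509}{4}\right) \left(-241\right) = \frac{758897}{5977} \left(-241\right) = - \frac{182894177}{5977}$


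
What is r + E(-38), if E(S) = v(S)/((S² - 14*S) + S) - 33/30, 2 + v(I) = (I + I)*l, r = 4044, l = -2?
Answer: 13058817/3230 ≈ 4043.0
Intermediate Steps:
v(I) = -2 - 4*I (v(I) = -2 + (I + I)*(-2) = -2 + (2*I)*(-2) = -2 - 4*I)
E(S) = -11/10 + (-2 - 4*S)/(S² - 13*S) (E(S) = (-2 - 4*S)/((S² - 14*S) + S) - 33/30 = (-2 - 4*S)/(S² - 13*S) - 33*1/30 = (-2 - 4*S)/(S² - 13*S) - 11/10 = -11/10 + (-2 - 4*S)/(S² - 13*S))
r + E(-38) = 4044 + (⅒)*(-20 - 11*(-38)² + 103*(-38))/(-38*(-13 - 38)) = 4044 + (⅒)*(-1/38)*(-20 - 11*1444 - 3914)/(-51) = 4044 + (⅒)*(-1/38)*(-1/51)*(-20 - 15884 - 3914) = 4044 + (⅒)*(-1/38)*(-1/51)*(-19818) = 4044 - 3303/3230 = 13058817/3230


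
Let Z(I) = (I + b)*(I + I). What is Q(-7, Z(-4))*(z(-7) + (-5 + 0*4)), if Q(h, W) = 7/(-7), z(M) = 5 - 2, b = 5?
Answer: 2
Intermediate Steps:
z(M) = 3
Z(I) = 2*I*(5 + I) (Z(I) = (I + 5)*(I + I) = (5 + I)*(2*I) = 2*I*(5 + I))
Q(h, W) = -1 (Q(h, W) = 7*(-1/7) = -1)
Q(-7, Z(-4))*(z(-7) + (-5 + 0*4)) = -(3 + (-5 + 0*4)) = -(3 + (-5 + 0)) = -(3 - 5) = -1*(-2) = 2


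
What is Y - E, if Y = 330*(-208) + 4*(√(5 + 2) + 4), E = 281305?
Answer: -349929 + 4*√7 ≈ -3.4992e+5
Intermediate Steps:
Y = -68624 + 4*√7 (Y = -68640 + 4*(√7 + 4) = -68640 + 4*(4 + √7) = -68640 + (16 + 4*√7) = -68624 + 4*√7 ≈ -68613.)
Y - E = (-68624 + 4*√7) - 1*281305 = (-68624 + 4*√7) - 281305 = -349929 + 4*√7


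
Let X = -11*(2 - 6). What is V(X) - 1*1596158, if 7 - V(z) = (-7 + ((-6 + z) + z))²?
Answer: -1601776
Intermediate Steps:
X = 44 (X = -11*(-4) = 44)
V(z) = 7 - (-13 + 2*z)² (V(z) = 7 - (-7 + ((-6 + z) + z))² = 7 - (-7 + (-6 + 2*z))² = 7 - (-13 + 2*z)²)
V(X) - 1*1596158 = (7 - (-13 + 2*44)²) - 1*1596158 = (7 - (-13 + 88)²) - 1596158 = (7 - 1*75²) - 1596158 = (7 - 1*5625) - 1596158 = (7 - 5625) - 1596158 = -5618 - 1596158 = -1601776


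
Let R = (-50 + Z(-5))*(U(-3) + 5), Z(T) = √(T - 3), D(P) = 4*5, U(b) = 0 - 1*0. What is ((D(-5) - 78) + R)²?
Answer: 94664 - 6160*I*√2 ≈ 94664.0 - 8711.6*I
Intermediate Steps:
U(b) = 0 (U(b) = 0 + 0 = 0)
D(P) = 20
Z(T) = √(-3 + T)
R = -250 + 10*I*√2 (R = (-50 + √(-3 - 5))*(0 + 5) = (-50 + √(-8))*5 = (-50 + 2*I*√2)*5 = -250 + 10*I*√2 ≈ -250.0 + 14.142*I)
((D(-5) - 78) + R)² = ((20 - 78) + (-250 + 10*I*√2))² = (-58 + (-250 + 10*I*√2))² = (-308 + 10*I*√2)²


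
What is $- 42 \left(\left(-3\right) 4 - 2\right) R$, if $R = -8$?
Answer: $-4704$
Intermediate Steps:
$- 42 \left(\left(-3\right) 4 - 2\right) R = - 42 \left(\left(-3\right) 4 - 2\right) \left(-8\right) = - 42 \left(-12 - 2\right) \left(-8\right) = \left(-42\right) \left(-14\right) \left(-8\right) = 588 \left(-8\right) = -4704$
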